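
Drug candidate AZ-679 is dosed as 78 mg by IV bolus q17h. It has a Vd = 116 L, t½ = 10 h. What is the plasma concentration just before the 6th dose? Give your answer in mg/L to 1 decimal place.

f = (1/2)^(τ/t½) = (1/2)^(17/10) ≈ 0.3078.
C₀ = D/Vd = 78/116 ≈ 0.672 mg/L.
Before the 6th dose, 5 doses have been given. Superposition: Cmin = C₀·(f + f² + … + f^5).
≈ 0.672 × (0.3078 + 0.0947 + 0.0292 + 0.0090 + 0.0028) ≈ 0.672 × 0.4435 ≈ 0.298 mg/L.

0.3 mg/L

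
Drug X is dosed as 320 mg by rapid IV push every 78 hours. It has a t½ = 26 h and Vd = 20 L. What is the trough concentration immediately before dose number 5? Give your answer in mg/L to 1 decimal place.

2.3 mg/L

f = (1/2)^(τ/t½) = (1/2)^(78/26) ≈ 0.1250.
C₀ = D/Vd = 320/20 ≈ 16.000 mg/L.
Before the 5th dose, 4 doses have been given. Superposition: Cmin = C₀·(f + f² + … + f^4).
≈ 16.000 × (0.1250 + 0.0156 + 0.0020 + 0.0002) ≈ 16.000 × 0.1428 ≈ 2.285 mg/L.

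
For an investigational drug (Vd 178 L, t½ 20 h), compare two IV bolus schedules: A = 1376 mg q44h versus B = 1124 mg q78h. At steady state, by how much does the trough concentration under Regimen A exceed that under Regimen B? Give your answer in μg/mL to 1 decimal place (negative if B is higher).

1.7 μg/mL

Regimen A: f = (1/2)^(44/20) ≈ 0.2176; Cmin,ss = (1376/178)·f/(1−f) ≈ 2.150 μg/mL.
Regimen B: f = (1/2)^(78/20) ≈ 0.0670; Cmin,ss = (1124/178)·f/(1−f) ≈ 0.453 μg/mL.
Difference ≈ 2.150 − 0.453 ≈ 1.697 μg/mL.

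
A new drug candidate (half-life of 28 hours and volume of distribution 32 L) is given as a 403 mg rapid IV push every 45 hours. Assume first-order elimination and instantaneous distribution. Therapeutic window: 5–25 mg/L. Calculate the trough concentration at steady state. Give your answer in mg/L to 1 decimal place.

τ/t½ = 45/28 ≈ 1.6071, so fraction remaining f = (1/2)^(45/28) ≈ 0.3282.
At steady state, accumulation factor R = 1/(1 − e^(−kτ)) ≈ 1.4885.
Single-dose peak C₀ = D/Vd = 403/32 ≈ 12.594 mg/L.
Cmax,ss = C₀/(1 − f) ≈ 12.594/0.6718 ≈ 18.747 mg/L.
Steady-state trough Cmin,ss = Cmax,ss·f ≈ 18.747 × 0.3282 ≈ 6.153 mg/L.
Trough 6.2 mg/L vs MEC 5 mg/L: adequate.

6.2 mg/L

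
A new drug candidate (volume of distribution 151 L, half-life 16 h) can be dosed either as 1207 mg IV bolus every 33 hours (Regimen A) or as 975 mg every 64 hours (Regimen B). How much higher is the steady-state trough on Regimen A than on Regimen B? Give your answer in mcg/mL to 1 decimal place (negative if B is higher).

2.1 mcg/mL

Regimen A: f = (1/2)^(33/16) ≈ 0.2394; Cmin,ss = (1207/151)·f/(1−f) ≈ 2.516 mcg/mL.
Regimen B: f = (1/2)^(64/16) ≈ 0.0625; Cmin,ss = (975/151)·f/(1−f) ≈ 0.430 mcg/mL.
Difference ≈ 2.516 − 0.430 ≈ 2.086 mcg/mL.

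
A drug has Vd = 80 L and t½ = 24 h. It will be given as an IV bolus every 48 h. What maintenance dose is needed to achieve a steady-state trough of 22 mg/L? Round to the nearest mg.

5280 mg

τ/t½ = 48/24 ≈ 2, so f = (1/2)^(48/24) ≈ 0.250000.
Cmin,ss = (D/Vd)·f/(1−f), so D = Cmin,ss·Vd·(1−f)/f.
D = 22 × 80 × (1−f)/f ≈ 22 × 80 × 3.00000 ≈ 5280.00 mg.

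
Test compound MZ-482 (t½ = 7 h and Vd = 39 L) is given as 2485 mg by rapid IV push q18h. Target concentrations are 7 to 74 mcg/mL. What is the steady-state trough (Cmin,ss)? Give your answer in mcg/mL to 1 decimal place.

12.9 mcg/mL

τ/t½ = 18/7 ≈ 2.5714, so fraction remaining f = (1/2)^(18/7) ≈ 0.1682.
Accumulation ratio R = 1/(1 − f) ≈ 1/0.8318 ≈ 1.2022.
Single-dose peak C₀ = D/Vd = 2485/39 ≈ 63.718 mcg/mL.
Cmax,ss = C₀/(1 − f) ≈ 63.718/0.8318 ≈ 76.603 mcg/mL.
Steady-state trough Cmin,ss = Cmax,ss·f ≈ 76.603 × 0.1682 ≈ 12.885 mcg/mL.
Trough 12.9 mcg/mL vs MEC 7 mcg/mL: adequate.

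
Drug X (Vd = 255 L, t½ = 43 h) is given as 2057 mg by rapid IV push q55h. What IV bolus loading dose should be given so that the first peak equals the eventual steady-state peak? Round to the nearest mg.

3499 mg

f = (1/2)^(55/43) ≈ 0.412061; accumulation ratio R = 1/(1−f) ≈ 1.70086.
Loading dose to hit Cmax,ss on first dose: D_load = D_maint·R ≈ 2057 × 1.70086 ≈ 3498.67 mg.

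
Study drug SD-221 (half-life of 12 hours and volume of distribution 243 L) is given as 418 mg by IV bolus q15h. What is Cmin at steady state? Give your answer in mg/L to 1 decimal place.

k = ln2/t½ = ln2/12 ≈ 0.057762 h⁻¹; fraction remaining f = e^(−kτ) = e^(−0.057762×15) ≈ 0.4204.
Accumulation ratio R = 1/(1 − f) ≈ 1/0.5796 ≈ 1.7253.
Single-dose peak C₀ = D/Vd = 418/243 ≈ 1.720 mg/L.
Steady-state peak Cmax,ss = C₀·R ≈ 1.720 × 1.7253 ≈ 2.968 mg/L.
Steady-state trough Cmin,ss = Cmax,ss·f ≈ 2.968 × 0.4204 ≈ 1.248 mg/L.

1.2 mg/L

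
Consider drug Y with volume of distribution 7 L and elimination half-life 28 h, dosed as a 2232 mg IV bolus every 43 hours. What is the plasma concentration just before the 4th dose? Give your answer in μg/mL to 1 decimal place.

f = (1/2)^(τ/t½) = (1/2)^(43/28) ≈ 0.3449.
C₀ = D/Vd = 2232/7 ≈ 318.857 μg/mL.
Before the 4th dose, 3 doses have been given. Superposition: Cmin = C₀·(f + f² + … + f^3).
≈ 318.857 × (0.3449 + 0.1190 + 0.0410) ≈ 318.857 × 0.5049 ≈ 160.991 μg/mL.

161.0 μg/mL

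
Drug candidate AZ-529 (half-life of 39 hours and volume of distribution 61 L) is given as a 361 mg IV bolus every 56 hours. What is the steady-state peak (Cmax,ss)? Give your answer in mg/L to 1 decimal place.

9.4 mg/L

τ/t½ = 56/39 ≈ 1.4359, so fraction remaining f = (1/2)^(56/39) ≈ 0.3696.
At steady state, accumulation factor R = 1/(1 − e^(−kτ)) ≈ 1.5863.
Single-dose peak C₀ = D/Vd = 361/61 ≈ 5.918 mg/L.
Steady-state peak Cmax,ss = C₀·R ≈ 5.918 × 1.5863 ≈ 9.388 mg/L.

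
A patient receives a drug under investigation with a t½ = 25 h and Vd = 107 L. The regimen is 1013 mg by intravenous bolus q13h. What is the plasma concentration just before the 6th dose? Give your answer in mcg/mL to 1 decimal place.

18.2 mcg/mL

f = (1/2)^(τ/t½) = (1/2)^(13/25) ≈ 0.6974.
C₀ = D/Vd = 1013/107 ≈ 9.467 mcg/mL.
Before the 6th dose, 5 doses have been given. Superposition: Cmin = C₀·(f + f² + … + f^5).
≈ 9.467 × (0.6974 + 0.4864 + 0.3392 + 0.2366 + 0.1650) ≈ 9.467 × 1.9246 ≈ 18.220 mcg/mL.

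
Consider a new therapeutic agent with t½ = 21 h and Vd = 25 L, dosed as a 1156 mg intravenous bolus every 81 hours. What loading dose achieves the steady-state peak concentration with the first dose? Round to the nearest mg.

f = (1/2)^(81/21) ≈ 0.069006; accumulation ratio R = 1/(1−f) ≈ 1.07412.
Loading dose to hit Cmax,ss on first dose: D_load = D_maint·R ≈ 1156 × 1.07412 ≈ 1241.68 mg.

1242 mg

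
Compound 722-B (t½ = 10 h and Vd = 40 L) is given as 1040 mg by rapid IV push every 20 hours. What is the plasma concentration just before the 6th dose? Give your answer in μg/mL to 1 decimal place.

f = (1/2)^(τ/t½) = (1/2)^(20/10) ≈ 0.2500.
C₀ = D/Vd = 1040/40 ≈ 26.000 μg/mL.
Before the 6th dose, 5 doses have been given. Superposition: Cmin = C₀·(f + f² + … + f^5).
≈ 26.000 × (0.2500 + 0.0625 + 0.0156 + 0.0039 + 0.0010) ≈ 26.000 × 0.3330 ≈ 8.658 μg/mL.

8.7 μg/mL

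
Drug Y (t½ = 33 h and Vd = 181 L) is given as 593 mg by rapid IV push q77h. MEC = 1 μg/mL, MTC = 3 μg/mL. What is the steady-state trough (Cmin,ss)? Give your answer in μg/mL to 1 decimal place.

0.8 μg/mL

Over one 77-h interval, 77/33 ≈ 2.3333 half-lives elapse, leaving f ≈ 0.1984 of each dose.
Each bolus raises the concentration by D/Vd = 593/181 ≈ 3.276 μg/mL.
Steady-state trough Cmin,ss = C₀·f/(1−f) ≈ 3.276 × 0.1984/0.8016 ≈ 0.811 μg/mL.
Trough 0.8 μg/mL vs MEC 1 μg/mL: subtherapeutic.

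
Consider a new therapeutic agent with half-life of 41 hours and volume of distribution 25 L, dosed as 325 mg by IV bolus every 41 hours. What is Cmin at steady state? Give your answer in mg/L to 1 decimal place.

The dosing interval is 1 half-life, so f = 2^(−1) = 0.5.
Accumulation ratio R = 1/(1 − f) = 1/0.5 = 2/1.
Single-dose peak C₀ = D/Vd = 325/25 = 13 mg/L.
Steady-state peak Cmax,ss = C₀·R = 13 × 2/1 ≈ 26.000 mg/L.
Steady-state trough Cmin,ss = Cmax,ss·f ≈ 26.000 × 0.5 ≈ 13.000 mg/L.

13.0 mg/L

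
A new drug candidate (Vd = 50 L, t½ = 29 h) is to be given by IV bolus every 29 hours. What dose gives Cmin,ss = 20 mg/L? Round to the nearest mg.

τ/t½ = 29/29 ≈ 1, so f = (1/2)^(29/29) ≈ 0.500000.
Cmin,ss = (D/Vd)·f/(1−f), so D = Cmin,ss·Vd·(1−f)/f.
D = 20 × 50 × (1−f)/f ≈ 20 × 50 × 1.00000 ≈ 1000.00 mg.

1000 mg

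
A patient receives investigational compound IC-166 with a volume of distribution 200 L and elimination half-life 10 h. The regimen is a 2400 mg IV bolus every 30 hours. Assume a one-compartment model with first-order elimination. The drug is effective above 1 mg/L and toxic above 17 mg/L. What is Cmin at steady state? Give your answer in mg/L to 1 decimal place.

1.7 mg/L

τ = 30 h = 3 half-lives, so f = (1/2)^3 = 0.125.
At steady state, R = 1/(1 − 0.125) = 8/7.
Single-dose peak C₀ = D/Vd = 2400/200 = 12 mg/L.
Steady-state peak Cmax,ss = C₀·R = 12 × 8/7 ≈ 13.714 mg/L.
Steady-state trough Cmin,ss = Cmax,ss·f ≈ 13.714 × 0.125 ≈ 1.714 mg/L.
Trough 1.7 mg/L vs MEC 1 mg/L: adequate.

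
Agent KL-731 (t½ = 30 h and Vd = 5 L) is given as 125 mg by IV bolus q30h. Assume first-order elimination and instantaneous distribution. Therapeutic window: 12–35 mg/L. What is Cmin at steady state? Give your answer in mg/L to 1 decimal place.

τ = 30 h = 1 half-life, so f = (1/2)^1 = 0.5.
Accumulation ratio R = 1/(1 − f) = 1/0.5 = 2/1.
Single-dose peak C₀ = D/Vd = 125/5 = 25 mg/L.
Steady-state peak Cmax,ss = C₀·R = 25 × 2/1 ≈ 50.000 mg/L.
Steady-state trough Cmin,ss = Cmax,ss·f ≈ 50.000 × 0.5 ≈ 25.000 mg/L.
Trough 25.0 mg/L vs MEC 12 mg/L: adequate.

25.0 mg/L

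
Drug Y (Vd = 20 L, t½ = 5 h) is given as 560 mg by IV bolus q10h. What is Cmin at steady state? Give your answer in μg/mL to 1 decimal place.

τ = 10 h = 2 half-lives, so f = (1/2)^2 = 0.25.
At steady state, R = 1/(1 − 0.25) = 4/3.
Single-dose peak C₀ = D/Vd = 560/20 = 28 μg/mL.
Steady-state peak Cmax,ss = C₀·R = 28 × 4/3 ≈ 37.333 μg/mL.
Steady-state trough Cmin,ss = Cmax,ss·f ≈ 37.333 × 0.25 ≈ 9.333 μg/mL.

9.3 μg/mL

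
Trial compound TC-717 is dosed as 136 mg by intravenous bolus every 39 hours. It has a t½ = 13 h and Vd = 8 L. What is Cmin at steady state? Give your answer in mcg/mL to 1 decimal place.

τ = 39 h = 3 half-lives, so f = (1/2)^3 = 0.125.
Accumulation ratio R = 1/(1 − f) = 1/0.875 = 8/7.
Single-dose peak C₀ = D/Vd = 136/8 = 17 mcg/mL.
Steady-state peak Cmax,ss = C₀·R = 17 × 8/7 ≈ 19.429 mcg/mL.
Steady-state trough Cmin,ss = Cmax,ss·f ≈ 19.429 × 0.125 ≈ 2.429 mcg/mL.

2.4 mcg/mL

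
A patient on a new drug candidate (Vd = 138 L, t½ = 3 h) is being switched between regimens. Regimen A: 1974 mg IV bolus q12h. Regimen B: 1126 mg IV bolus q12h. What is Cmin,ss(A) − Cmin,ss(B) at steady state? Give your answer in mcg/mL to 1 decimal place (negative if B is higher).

Regimen A: f = (1/2)^(12/3) ≈ 0.0625; Cmin,ss = (1974/138)·f/(1−f) ≈ 0.954 mcg/mL.
Regimen B: f = (1/2)^(12/3) ≈ 0.0625; Cmin,ss = (1126/138)·f/(1−f) ≈ 0.544 mcg/mL.
Difference ≈ 0.954 − 0.544 ≈ 0.410 mcg/mL.

0.4 mcg/mL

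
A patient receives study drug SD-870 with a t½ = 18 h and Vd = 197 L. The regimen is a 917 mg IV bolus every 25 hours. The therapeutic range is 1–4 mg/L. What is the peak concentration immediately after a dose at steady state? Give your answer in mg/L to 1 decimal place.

Over one 25-h interval, 25/18 ≈ 1.3889 half-lives elapse, leaving f ≈ 0.3819 of each dose.
Accumulation ratio R = 1/(1 − f) ≈ 1/0.6181 ≈ 1.6179.
Each bolus raises the concentration by D/Vd = 917/197 ≈ 4.655 mg/L.
Steady-state peak Cmax,ss = C₀·R ≈ 4.655 × 1.6179 ≈ 7.531 mg/L.
Peak 7.5 mg/L vs MTC 4 mg/L: exceeds toxic threshold.

7.5 mg/L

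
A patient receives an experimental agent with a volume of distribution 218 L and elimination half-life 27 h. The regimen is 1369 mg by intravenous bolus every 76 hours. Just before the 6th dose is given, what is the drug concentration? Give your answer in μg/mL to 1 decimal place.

1.0 μg/mL

f = (1/2)^(τ/t½) = (1/2)^(76/27) ≈ 0.1421.
C₀ = D/Vd = 1369/218 ≈ 6.280 μg/mL.
Before the 6th dose, 5 doses have been given. Superposition: Cmin = C₀·(f + f² + … + f^5).
≈ 6.280 × (0.1421 + 0.0202 + 0.0029 + 0.0004 + 0.0001) ≈ 6.280 × 0.1657 ≈ 1.041 μg/mL.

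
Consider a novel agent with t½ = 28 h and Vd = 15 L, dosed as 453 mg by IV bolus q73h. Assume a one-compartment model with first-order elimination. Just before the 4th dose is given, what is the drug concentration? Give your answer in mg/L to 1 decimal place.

5.9 mg/L

f = (1/2)^(τ/t½) = (1/2)^(73/28) ≈ 0.1641.
C₀ = D/Vd = 453/15 ≈ 30.200 mg/L.
Before the 4th dose, 3 doses have been given. Superposition: Cmin = C₀·(f + f² + … + f^3).
≈ 30.200 × (0.1641 + 0.0269 + 0.0044) ≈ 30.200 × 0.1954 ≈ 5.901 mg/L.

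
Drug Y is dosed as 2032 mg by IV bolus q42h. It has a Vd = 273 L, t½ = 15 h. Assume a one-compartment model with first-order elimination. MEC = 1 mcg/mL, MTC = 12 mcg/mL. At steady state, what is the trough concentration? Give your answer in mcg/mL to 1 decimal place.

1.2 mcg/mL

Over one 42-h interval, 42/15 ≈ 2.8 half-lives elapse, leaving f ≈ 0.1436 of each dose.
Accumulation ratio R = 1/(1 − f) ≈ 1/0.8564 ≈ 1.1677.
Each bolus raises the concentration by D/Vd = 2032/273 ≈ 7.443 mcg/mL.
Steady-state peak Cmax,ss = C₀·R ≈ 7.443 × 1.1677 ≈ 8.691 mcg/mL.
One interval later, Cmin,ss = Cmax,ss·e^(−kτ) ≈ 8.691 × 0.1436 ≈ 1.248 mcg/mL.
Trough 1.2 mcg/mL vs MEC 1 mcg/mL: adequate.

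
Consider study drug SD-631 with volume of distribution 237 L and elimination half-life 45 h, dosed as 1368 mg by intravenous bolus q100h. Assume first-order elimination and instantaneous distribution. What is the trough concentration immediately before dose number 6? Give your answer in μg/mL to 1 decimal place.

f = (1/2)^(τ/t½) = (1/2)^(100/45) ≈ 0.2143.
C₀ = D/Vd = 1368/237 ≈ 5.772 μg/mL.
Before the 6th dose, 5 doses have been given. Superposition: Cmin = C₀·(f + f² + … + f^5).
≈ 5.772 × (0.2143 + 0.0459 + 0.0098 + 0.0021 + 0.0005) ≈ 5.772 × 0.2726 ≈ 1.573 μg/mL.

1.6 μg/mL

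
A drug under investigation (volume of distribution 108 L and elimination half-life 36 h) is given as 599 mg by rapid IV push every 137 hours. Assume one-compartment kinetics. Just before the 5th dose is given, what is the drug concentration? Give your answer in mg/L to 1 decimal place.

f = (1/2)^(τ/t½) = (1/2)^(137/36) ≈ 0.0715.
C₀ = D/Vd = 599/108 ≈ 5.546 mg/L.
Before the 5th dose, 4 doses have been given. Superposition: Cmin = C₀·(f + f² + … + f^4).
≈ 5.546 × (0.0715 + 0.0051 + 0.0004 + 0.0000) ≈ 5.546 × 0.0770 ≈ 0.427 mg/L.

0.4 mg/L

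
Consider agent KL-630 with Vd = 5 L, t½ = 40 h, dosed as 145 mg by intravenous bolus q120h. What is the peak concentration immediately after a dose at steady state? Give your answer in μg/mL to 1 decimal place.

The dosing interval is 3 half-lives, so f = 2^(−3) = 0.125.
Accumulation ratio R = 1/(1 − f) = 1/0.875 = 8/7.
Single-dose peak C₀ = D/Vd = 145/5 = 29 μg/mL.
Steady-state peak Cmax,ss = C₀·R = 29 × 8/7 ≈ 33.143 μg/mL.

33.1 μg/mL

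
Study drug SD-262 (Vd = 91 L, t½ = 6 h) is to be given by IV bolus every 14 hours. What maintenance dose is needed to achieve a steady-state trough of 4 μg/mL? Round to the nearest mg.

τ/t½ = 14/6 ≈ 2.3333, so f = (1/2)^(14/6) ≈ 0.198425.
Cmin,ss = (D/Vd)·f/(1−f), so D = Cmin,ss·Vd·(1−f)/f.
D = 4 × 91 × (1−f)/f ≈ 4 × 91 × 4.03969 ≈ 1470.45 mg.

1470 mg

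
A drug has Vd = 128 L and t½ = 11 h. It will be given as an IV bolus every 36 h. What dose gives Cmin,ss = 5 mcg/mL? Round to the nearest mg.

τ/t½ = 36/11 ≈ 3.2727, so f = (1/2)^(36/11) ≈ 0.103469.
Cmin,ss = (D/Vd)·f/(1−f), so D = Cmin,ss·Vd·(1−f)/f.
D = 5 × 128 × (1−f)/f ≈ 5 × 128 × 8.66473 ≈ 5545.43 mg.

5545 mg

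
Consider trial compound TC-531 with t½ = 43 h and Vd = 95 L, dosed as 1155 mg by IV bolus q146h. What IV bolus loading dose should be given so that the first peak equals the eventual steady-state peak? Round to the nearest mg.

1276 mg

f = (1/2)^(146/43) ≈ 0.095038; accumulation ratio R = 1/(1−f) ≈ 1.10502.
Loading dose to hit Cmax,ss on first dose: D_load = D_maint·R ≈ 1155 × 1.10502 ≈ 1276.30 mg.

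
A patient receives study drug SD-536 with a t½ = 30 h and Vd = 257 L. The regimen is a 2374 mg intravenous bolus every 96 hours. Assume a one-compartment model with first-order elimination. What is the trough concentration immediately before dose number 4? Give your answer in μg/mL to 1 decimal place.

1.1 μg/mL

f = (1/2)^(τ/t½) = (1/2)^(96/30) ≈ 0.1088.
C₀ = D/Vd = 2374/257 ≈ 9.237 μg/mL.
Before the 4th dose, 3 doses have been given. Superposition: Cmin = C₀·(f + f² + … + f^3).
≈ 9.237 × (0.1088 + 0.0118 + 0.0013) ≈ 9.237 × 0.1219 ≈ 1.126 μg/mL.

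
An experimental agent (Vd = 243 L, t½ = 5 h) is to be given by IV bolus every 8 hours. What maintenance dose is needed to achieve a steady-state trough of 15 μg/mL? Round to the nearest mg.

τ/t½ = 8/5 ≈ 1.6, so f = (1/2)^(8/5) ≈ 0.329877.
Cmin,ss = (D/Vd)·f/(1−f), so D = Cmin,ss·Vd·(1−f)/f.
D = 15 × 243 × (1−f)/f ≈ 15 × 243 × 2.03143 ≈ 7404.56 mg.

7405 mg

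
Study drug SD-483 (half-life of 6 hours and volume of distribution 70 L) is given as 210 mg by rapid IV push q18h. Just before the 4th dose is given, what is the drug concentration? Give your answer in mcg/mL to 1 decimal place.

0.4 mcg/mL

f = (1/2)^(τ/t½) = (1/2)^(18/6) ≈ 0.1250.
C₀ = D/Vd = 210/70 ≈ 3.000 mcg/mL.
Before the 4th dose, 3 doses have been given. Superposition: Cmin = C₀·(f + f² + … + f^3).
≈ 3.000 × (0.1250 + 0.0156 + 0.0020) ≈ 3.000 × 0.1426 ≈ 0.428 mcg/mL.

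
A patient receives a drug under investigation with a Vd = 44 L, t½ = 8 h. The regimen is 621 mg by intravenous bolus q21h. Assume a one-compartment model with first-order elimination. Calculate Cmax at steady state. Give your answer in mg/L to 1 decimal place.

Over one 21-h interval, 21/8 ≈ 2.625 half-lives elapse, leaving f ≈ 0.1621 of each dose.
At steady state, accumulation factor R = 1/(1 − e^(−kτ)) ≈ 1.1935.
Each bolus raises the concentration by D/Vd = 621/44 ≈ 14.114 mg/L.
Steady-state peak Cmax,ss = C₀·R ≈ 14.114 × 1.1935 ≈ 16.845 mg/L.

16.8 mg/L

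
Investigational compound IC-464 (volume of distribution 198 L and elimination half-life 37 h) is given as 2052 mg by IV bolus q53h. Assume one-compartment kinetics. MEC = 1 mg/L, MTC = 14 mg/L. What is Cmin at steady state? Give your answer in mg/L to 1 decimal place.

Over one 53-h interval, 53/37 ≈ 1.4324 half-lives elapse, leaving f ≈ 0.3705 of each dose.
At steady state, accumulation factor R = 1/(1 − e^(−kτ)) ≈ 1.5886.
Each bolus raises the concentration by D/Vd = 2052/198 ≈ 10.364 mg/L.
Cmax,ss = C₀/(1 − f) ≈ 10.364/0.6295 ≈ 16.464 mg/L.
One interval later, Cmin,ss = Cmax,ss·e^(−kτ) ≈ 16.464 × 0.3705 ≈ 6.100 mg/L.
Trough 6.1 mg/L vs MEC 1 mg/L: adequate.

6.1 mg/L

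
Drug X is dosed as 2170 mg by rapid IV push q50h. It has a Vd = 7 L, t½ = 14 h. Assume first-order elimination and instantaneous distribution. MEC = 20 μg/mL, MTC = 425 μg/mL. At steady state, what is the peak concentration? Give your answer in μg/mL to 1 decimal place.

τ/t½ = 50/14 ≈ 3.5714, so fraction remaining f = (1/2)^(50/14) ≈ 0.0841.
At steady state, accumulation factor R = 1/(1 − e^(−kτ)) ≈ 1.0918.
Each bolus raises the concentration by D/Vd = 2170/7 ≈ 310.000 μg/mL.
Steady-state peak Cmax,ss = C₀·R ≈ 310.000 × 1.0918 ≈ 338.458 μg/mL.
Peak 338.5 μg/mL vs MTC 425 μg/mL: below toxic threshold.

338.5 μg/mL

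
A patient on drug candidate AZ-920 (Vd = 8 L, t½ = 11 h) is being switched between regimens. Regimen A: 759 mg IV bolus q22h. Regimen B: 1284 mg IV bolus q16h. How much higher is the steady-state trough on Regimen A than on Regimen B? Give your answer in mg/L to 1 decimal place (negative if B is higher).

Regimen A: f = (1/2)^(22/11) ≈ 0.2500; Cmin,ss = (759/8)·f/(1−f) ≈ 31.625 mg/L.
Regimen B: f = (1/2)^(16/11) ≈ 0.3649; Cmin,ss = (1284/8)·f/(1−f) ≈ 92.216 mg/L.
Difference ≈ 31.625 − 92.216 ≈ -60.591 mg/L.

-60.6 mg/L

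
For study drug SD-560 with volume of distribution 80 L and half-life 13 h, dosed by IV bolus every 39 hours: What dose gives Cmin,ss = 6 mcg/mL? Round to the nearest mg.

3360 mg

τ/t½ = 39/13 ≈ 3, so f = (1/2)^(39/13) ≈ 0.125000.
Cmin,ss = (D/Vd)·f/(1−f), so D = Cmin,ss·Vd·(1−f)/f.
D = 6 × 80 × (1−f)/f ≈ 6 × 80 × 7.00000 ≈ 3360.00 mg.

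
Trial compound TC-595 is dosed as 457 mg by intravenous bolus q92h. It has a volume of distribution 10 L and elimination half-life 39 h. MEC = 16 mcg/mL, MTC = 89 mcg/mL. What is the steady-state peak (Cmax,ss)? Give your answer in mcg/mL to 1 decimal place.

k = ln2/t½ = ln2/39 ≈ 0.017773 h⁻¹; fraction remaining f = e^(−kτ) = e^(−0.017773×92) ≈ 0.1949.
Accumulation ratio R = 1/(1 − f) ≈ 1/0.8051 ≈ 1.2421.
Single-dose peak C₀ = D/Vd = 457/10 ≈ 45.700 mcg/mL.
Steady-state peak Cmax,ss = C₀·R ≈ 45.700 × 1.2421 ≈ 56.764 mcg/mL.
Peak 56.8 mcg/mL vs MTC 89 mcg/mL: below toxic threshold.

56.8 mcg/mL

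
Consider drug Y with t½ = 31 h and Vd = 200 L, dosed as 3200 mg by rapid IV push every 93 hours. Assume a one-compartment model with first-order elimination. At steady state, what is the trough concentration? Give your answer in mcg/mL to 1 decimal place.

2.3 mcg/mL

The dosing interval is 3 half-lives, so f = 2^(−3) = 0.125.
At steady state, R = 1/(1 − 0.125) = 8/7.
Single-dose peak C₀ = D/Vd = 3200/200 = 16 mcg/mL.
Steady-state peak Cmax,ss = C₀·R = 16 × 8/7 ≈ 18.286 mcg/mL.
Steady-state trough Cmin,ss = Cmax,ss·f ≈ 18.286 × 0.125 ≈ 2.286 mcg/mL.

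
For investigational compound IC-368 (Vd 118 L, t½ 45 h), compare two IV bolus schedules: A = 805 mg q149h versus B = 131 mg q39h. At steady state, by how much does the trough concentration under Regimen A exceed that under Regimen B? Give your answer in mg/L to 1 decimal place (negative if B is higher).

-0.6 mg/L

Regimen A: f = (1/2)^(149/45) ≈ 0.1008; Cmin,ss = (805/118)·f/(1−f) ≈ 0.765 mg/L.
Regimen B: f = (1/2)^(39/45) ≈ 0.5484; Cmin,ss = (131/118)·f/(1−f) ≈ 1.348 mg/L.
Difference ≈ 0.765 − 1.348 ≈ -0.583 mg/L.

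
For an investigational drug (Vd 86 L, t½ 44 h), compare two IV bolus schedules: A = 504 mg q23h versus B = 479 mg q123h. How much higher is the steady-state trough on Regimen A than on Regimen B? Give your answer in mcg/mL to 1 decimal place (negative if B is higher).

Regimen A: f = (1/2)^(23/44) ≈ 0.6961; Cmin,ss = (504/86)·f/(1−f) ≈ 13.424 mcg/mL.
Regimen B: f = (1/2)^(123/44) ≈ 0.1440; Cmin,ss = (479/86)·f/(1−f) ≈ 0.937 mcg/mL.
Difference ≈ 13.424 − 0.937 ≈ 12.487 mcg/mL.

12.5 mcg/mL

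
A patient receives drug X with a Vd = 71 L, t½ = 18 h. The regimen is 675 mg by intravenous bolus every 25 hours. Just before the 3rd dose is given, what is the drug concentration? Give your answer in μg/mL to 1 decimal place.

f = (1/2)^(τ/t½) = (1/2)^(25/18) ≈ 0.3819.
C₀ = D/Vd = 675/71 ≈ 9.507 μg/mL.
Before the 3rd dose, 2 doses have been given. Superposition: Cmin = C₀·(f + f²).
≈ 9.507 × (0.3819 + 0.1458) ≈ 9.507 × 0.5277 ≈ 5.017 μg/mL.

5.0 μg/mL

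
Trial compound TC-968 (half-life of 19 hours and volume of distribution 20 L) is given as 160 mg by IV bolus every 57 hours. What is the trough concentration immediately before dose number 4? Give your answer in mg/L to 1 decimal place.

f = (1/2)^(τ/t½) = (1/2)^(57/19) ≈ 0.1250.
C₀ = D/Vd = 160/20 ≈ 8.000 mg/L.
Before the 4th dose, 3 doses have been given. Superposition: Cmin = C₀·(f + f² + … + f^3).
≈ 8.000 × (0.1250 + 0.0156 + 0.0020) ≈ 8.000 × 0.1426 ≈ 1.141 mg/L.

1.1 mg/L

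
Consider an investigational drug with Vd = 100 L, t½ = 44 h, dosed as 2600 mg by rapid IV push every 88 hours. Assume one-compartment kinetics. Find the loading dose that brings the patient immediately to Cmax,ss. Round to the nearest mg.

f = (1/2)^(88/44) ≈ 0.250000; accumulation ratio R = 1/(1−f) ≈ 1.33333.
Loading dose to hit Cmax,ss on first dose: D_load = D_maint·R ≈ 2600 × 1.33333 ≈ 3466.66 mg.

3467 mg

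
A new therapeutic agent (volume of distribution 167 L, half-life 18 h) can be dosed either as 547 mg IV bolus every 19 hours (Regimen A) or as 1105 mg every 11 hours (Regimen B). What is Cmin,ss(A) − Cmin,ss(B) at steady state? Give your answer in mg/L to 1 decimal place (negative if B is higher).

-9.5 mg/L

Regimen A: f = (1/2)^(19/18) ≈ 0.4811; Cmin,ss = (547/167)·f/(1−f) ≈ 3.037 mg/L.
Regimen B: f = (1/2)^(11/18) ≈ 0.6547; Cmin,ss = (1105/167)·f/(1−f) ≈ 12.546 mg/L.
Difference ≈ 3.037 − 12.546 ≈ -9.509 mg/L.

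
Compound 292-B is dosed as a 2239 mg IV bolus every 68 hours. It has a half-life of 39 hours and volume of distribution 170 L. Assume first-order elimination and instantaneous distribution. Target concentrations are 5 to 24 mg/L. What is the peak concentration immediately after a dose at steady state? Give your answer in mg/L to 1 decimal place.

18.8 mg/L

k = ln2/t½ = ln2/39 ≈ 0.017773 h⁻¹; fraction remaining f = e^(−kτ) = e^(−0.017773×68) ≈ 0.2986.
Accumulation ratio R = 1/(1 − f) ≈ 1/0.7014 ≈ 1.4257.
Each bolus raises the concentration by D/Vd = 2239/170 ≈ 13.171 mg/L.
Steady-state peak Cmax,ss = C₀·R ≈ 13.171 × 1.4257 ≈ 18.778 mg/L.
Peak 18.8 mg/L vs MTC 24 mg/L: below toxic threshold.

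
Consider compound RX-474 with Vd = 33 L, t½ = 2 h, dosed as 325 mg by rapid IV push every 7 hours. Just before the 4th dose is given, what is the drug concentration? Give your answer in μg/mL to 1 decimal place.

f = (1/2)^(τ/t½) = (1/2)^(7/2) ≈ 0.0884.
C₀ = D/Vd = 325/33 ≈ 9.848 μg/mL.
Before the 4th dose, 3 doses have been given. Superposition: Cmin = C₀·(f + f² + … + f^3).
≈ 9.848 × (0.0884 + 0.0078 + 0.0007) ≈ 9.848 × 0.0969 ≈ 0.954 μg/mL.

1.0 μg/mL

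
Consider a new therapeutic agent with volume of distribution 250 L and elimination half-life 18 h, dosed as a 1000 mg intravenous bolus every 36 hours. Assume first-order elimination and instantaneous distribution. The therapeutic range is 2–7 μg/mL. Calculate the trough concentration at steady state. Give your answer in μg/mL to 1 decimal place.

τ = 36 h = 2 half-lives, so f = (1/2)^2 = 0.25.
At steady state, R = 1/(1 − 0.25) = 4/3.
Single-dose peak C₀ = D/Vd = 1000/250 = 4 μg/mL.
Steady-state peak Cmax,ss = C₀·R = 4 × 4/3 ≈ 5.333 μg/mL.
Steady-state trough Cmin,ss = Cmax,ss·f ≈ 5.333 × 0.25 ≈ 1.333 μg/mL.
Trough 1.3 μg/mL vs MEC 2 μg/mL: subtherapeutic.

1.3 μg/mL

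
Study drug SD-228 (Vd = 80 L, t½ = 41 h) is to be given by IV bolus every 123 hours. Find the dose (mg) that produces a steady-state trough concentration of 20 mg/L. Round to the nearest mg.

11200 mg

τ/t½ = 123/41 ≈ 3, so f = (1/2)^(123/41) ≈ 0.125000.
Cmin,ss = (D/Vd)·f/(1−f), so D = Cmin,ss·Vd·(1−f)/f.
D = 20 × 80 × (1−f)/f ≈ 20 × 80 × 7.00000 ≈ 11200.00 mg.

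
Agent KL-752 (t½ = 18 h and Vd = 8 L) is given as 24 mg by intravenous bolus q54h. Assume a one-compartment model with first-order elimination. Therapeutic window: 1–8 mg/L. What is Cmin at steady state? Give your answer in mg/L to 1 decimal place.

0.4 mg/L

The dosing interval is 3 half-lives, so f = 2^(−3) = 0.125.
At steady state, R = 1/(1 − 0.125) = 8/7.
Single-dose peak C₀ = D/Vd = 24/8 = 3 mg/L.
Steady-state peak Cmax,ss = C₀·R = 3 × 8/7 ≈ 3.429 mg/L.
Steady-state trough Cmin,ss = Cmax,ss·f ≈ 3.429 × 0.125 ≈ 0.429 mg/L.
Trough 0.4 mg/L vs MEC 1 mg/L: subtherapeutic.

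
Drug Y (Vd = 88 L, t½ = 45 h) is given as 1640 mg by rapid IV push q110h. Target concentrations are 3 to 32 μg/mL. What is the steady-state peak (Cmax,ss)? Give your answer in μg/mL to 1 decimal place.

k = ln2/t½ = ln2/45 ≈ 0.015403 h⁻¹; fraction remaining f = e^(−kτ) = e^(−0.015403×110) ≈ 0.1837.
Accumulation ratio R = 1/(1 − f) ≈ 1/0.8163 ≈ 1.2250.
Each bolus raises the concentration by D/Vd = 1640/88 ≈ 18.636 μg/mL.
Steady-state peak Cmax,ss = C₀·R ≈ 18.636 × 1.2250 ≈ 22.829 μg/mL.
Peak 22.8 μg/mL vs MTC 32 μg/mL: below toxic threshold.

22.8 μg/mL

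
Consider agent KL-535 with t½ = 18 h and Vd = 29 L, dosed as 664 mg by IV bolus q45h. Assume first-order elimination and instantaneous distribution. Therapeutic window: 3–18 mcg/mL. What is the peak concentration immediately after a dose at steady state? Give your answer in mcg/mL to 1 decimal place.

27.8 mcg/mL

k = ln2/t½ = ln2/18 ≈ 0.038508 h⁻¹; fraction remaining f = e^(−kτ) = e^(−0.038508×45) ≈ 0.1768.
Accumulation ratio R = 1/(1 − f) ≈ 1/0.8232 ≈ 1.2148.
Each bolus raises the concentration by D/Vd = 664/29 ≈ 22.897 mcg/mL.
Cmax,ss = C₀/(1 − f) ≈ 22.897/0.8232 ≈ 27.815 mcg/mL.
Peak 27.8 mcg/mL vs MTC 18 mcg/mL: exceeds toxic threshold.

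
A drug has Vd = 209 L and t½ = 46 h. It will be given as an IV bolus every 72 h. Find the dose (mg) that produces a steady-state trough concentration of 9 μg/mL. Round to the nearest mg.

3685 mg

τ/t½ = 72/46 ≈ 1.5652, so f = (1/2)^(72/46) ≈ 0.337927.
Cmin,ss = (D/Vd)·f/(1−f), so D = Cmin,ss·Vd·(1−f)/f.
D = 9 × 209 × (1−f)/f ≈ 9 × 209 × 1.95922 ≈ 3685.29 mg.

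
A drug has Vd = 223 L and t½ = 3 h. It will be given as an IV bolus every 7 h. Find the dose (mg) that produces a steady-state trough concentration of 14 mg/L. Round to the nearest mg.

τ/t½ = 7/3 ≈ 2.3333, so f = (1/2)^(7/3) ≈ 0.198425.
Cmin,ss = (D/Vd)·f/(1−f), so D = Cmin,ss·Vd·(1−f)/f.
D = 14 × 223 × (1−f)/f ≈ 14 × 223 × 4.03969 ≈ 12611.91 mg.

12612 mg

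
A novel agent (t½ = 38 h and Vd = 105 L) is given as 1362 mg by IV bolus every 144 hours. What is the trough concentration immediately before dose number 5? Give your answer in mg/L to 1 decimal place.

f = (1/2)^(τ/t½) = (1/2)^(144/38) ≈ 0.0723.
C₀ = D/Vd = 1362/105 ≈ 12.971 mg/L.
Before the 5th dose, 4 doses have been given. Superposition: Cmin = C₀·(f + f² + … + f^4).
≈ 12.971 × (0.0723 + 0.0052 + 0.0004 + 0.0000) ≈ 12.971 × 0.0779 ≈ 1.010 mg/L.

1.0 mg/L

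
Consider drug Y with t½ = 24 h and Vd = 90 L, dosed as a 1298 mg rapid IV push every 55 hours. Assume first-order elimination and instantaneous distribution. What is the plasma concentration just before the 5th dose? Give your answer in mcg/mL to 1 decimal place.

f = (1/2)^(τ/t½) = (1/2)^(55/24) ≈ 0.2042.
C₀ = D/Vd = 1298/90 ≈ 14.422 mcg/mL.
Before the 5th dose, 4 doses have been given. Superposition: Cmin = C₀·(f + f² + … + f^4).
≈ 14.422 × (0.2042 + 0.0417 + 0.0085 + 0.0017) ≈ 14.422 × 0.2561 ≈ 3.693 mcg/mL.

3.7 mcg/mL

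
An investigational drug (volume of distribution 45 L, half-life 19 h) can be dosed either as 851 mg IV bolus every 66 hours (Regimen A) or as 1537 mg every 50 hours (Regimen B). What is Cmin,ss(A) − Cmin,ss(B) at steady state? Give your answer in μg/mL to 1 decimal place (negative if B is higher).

-4.7 μg/mL

Regimen A: f = (1/2)^(66/19) ≈ 0.0900; Cmin,ss = (851/45)·f/(1−f) ≈ 1.870 μg/mL.
Regimen B: f = (1/2)^(50/19) ≈ 0.1614; Cmin,ss = (1537/45)·f/(1−f) ≈ 6.574 μg/mL.
Difference ≈ 1.870 − 6.574 ≈ -4.704 μg/mL.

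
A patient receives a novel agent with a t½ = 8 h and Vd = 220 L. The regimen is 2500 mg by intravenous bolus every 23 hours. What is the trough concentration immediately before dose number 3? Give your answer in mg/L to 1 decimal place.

1.8 mg/L

f = (1/2)^(τ/t½) = (1/2)^(23/8) ≈ 0.1363.
C₀ = D/Vd = 2500/220 ≈ 11.364 mg/L.
Before the 3rd dose, 2 doses have been given. Superposition: Cmin = C₀·(f + f²).
≈ 11.364 × (0.1363 + 0.0186) ≈ 11.364 × 0.1549 ≈ 1.760 mg/L.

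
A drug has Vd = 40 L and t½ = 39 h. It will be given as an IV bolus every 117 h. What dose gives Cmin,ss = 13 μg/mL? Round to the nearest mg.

τ/t½ = 117/39 ≈ 3, so f = (1/2)^(117/39) ≈ 0.125000.
Cmin,ss = (D/Vd)·f/(1−f), so D = Cmin,ss·Vd·(1−f)/f.
D = 13 × 40 × (1−f)/f ≈ 13 × 40 × 7.00000 ≈ 3640.00 mg.

3640 mg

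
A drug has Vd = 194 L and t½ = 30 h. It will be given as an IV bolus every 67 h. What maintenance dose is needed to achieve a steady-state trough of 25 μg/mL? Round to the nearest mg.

τ/t½ = 67/30 ≈ 2.2333, so f = (1/2)^(67/30) ≈ 0.212667.
Cmin,ss = (D/Vd)·f/(1−f), so D = Cmin,ss·Vd·(1−f)/f.
D = 25 × 194 × (1−f)/f ≈ 25 × 194 × 3.70219 ≈ 17955.62 mg.

17956 mg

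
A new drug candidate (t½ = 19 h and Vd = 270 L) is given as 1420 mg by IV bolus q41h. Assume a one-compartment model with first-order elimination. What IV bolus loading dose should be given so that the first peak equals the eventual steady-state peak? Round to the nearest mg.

f = (1/2)^(41/19) ≈ 0.224083; accumulation ratio R = 1/(1−f) ≈ 1.28880.
Loading dose to hit Cmax,ss on first dose: D_load = D_maint·R ≈ 1420 × 1.28880 ≈ 1830.10 mg.

1830 mg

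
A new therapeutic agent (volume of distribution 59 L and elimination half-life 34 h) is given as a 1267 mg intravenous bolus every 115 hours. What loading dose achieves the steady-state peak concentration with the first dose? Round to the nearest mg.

f = (1/2)^(115/34) ≈ 0.095898; accumulation ratio R = 1/(1−f) ≈ 1.10607.
Loading dose to hit Cmax,ss on first dose: D_load = D_maint·R ≈ 1267 × 1.10607 ≈ 1401.39 mg.

1401 mg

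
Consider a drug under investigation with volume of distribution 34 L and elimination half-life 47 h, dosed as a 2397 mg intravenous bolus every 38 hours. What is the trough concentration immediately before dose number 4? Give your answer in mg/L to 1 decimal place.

76.4 mg/L

f = (1/2)^(τ/t½) = (1/2)^(38/47) ≈ 0.5710.
C₀ = D/Vd = 2397/34 ≈ 70.500 mg/L.
Before the 4th dose, 3 doses have been given. Superposition: Cmin = C₀·(f + f² + … + f^3).
≈ 70.500 × (0.5710 + 0.3260 + 0.1862) ≈ 70.500 × 1.0832 ≈ 76.366 mg/L.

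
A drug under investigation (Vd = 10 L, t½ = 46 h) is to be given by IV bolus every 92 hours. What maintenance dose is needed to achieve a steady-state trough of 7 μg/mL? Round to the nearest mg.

τ/t½ = 92/46 ≈ 2, so f = (1/2)^(92/46) ≈ 0.250000.
Cmin,ss = (D/Vd)·f/(1−f), so D = Cmin,ss·Vd·(1−f)/f.
D = 7 × 10 × (1−f)/f ≈ 7 × 10 × 3.00000 ≈ 210.00 mg.

210 mg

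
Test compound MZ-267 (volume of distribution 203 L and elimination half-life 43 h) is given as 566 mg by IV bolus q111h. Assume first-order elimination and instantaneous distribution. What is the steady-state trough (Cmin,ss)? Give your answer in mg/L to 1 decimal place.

Over one 111-h interval, 111/43 ≈ 2.5814 half-lives elapse, leaving f ≈ 0.1671 of each dose.
At steady state, accumulation factor R = 1/(1 − e^(−kτ)) ≈ 1.2006.
Each bolus raises the concentration by D/Vd = 566/203 ≈ 2.788 mg/L.
Cmax,ss = C₀/(1 − f) ≈ 2.788/0.8329 ≈ 3.347 mg/L.
Steady-state trough Cmin,ss = Cmax,ss·f ≈ 3.347 × 0.1671 ≈ 0.559 mg/L.

0.6 mg/L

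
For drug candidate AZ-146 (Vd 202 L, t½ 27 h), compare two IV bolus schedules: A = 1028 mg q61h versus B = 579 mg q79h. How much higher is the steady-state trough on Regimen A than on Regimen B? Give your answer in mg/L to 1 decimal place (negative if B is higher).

Regimen A: f = (1/2)^(61/27) ≈ 0.2089; Cmin,ss = (1028/202)·f/(1−f) ≈ 1.344 mg/L.
Regimen B: f = (1/2)^(79/27) ≈ 0.1316; Cmin,ss = (579/202)·f/(1−f) ≈ 0.434 mg/L.
Difference ≈ 1.344 − 0.434 ≈ 0.910 mg/L.

0.9 mg/L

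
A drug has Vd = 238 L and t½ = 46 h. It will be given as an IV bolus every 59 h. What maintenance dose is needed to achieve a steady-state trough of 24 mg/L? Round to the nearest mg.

τ/t½ = 59/46 ≈ 1.2826, so f = (1/2)^(59/46) ≈ 0.411052.
Cmin,ss = (D/Vd)·f/(1−f), so D = Cmin,ss·Vd·(1−f)/f.
D = 24 × 238 × (1−f)/f ≈ 24 × 238 × 1.43278 ≈ 8184.04 mg.

8184 mg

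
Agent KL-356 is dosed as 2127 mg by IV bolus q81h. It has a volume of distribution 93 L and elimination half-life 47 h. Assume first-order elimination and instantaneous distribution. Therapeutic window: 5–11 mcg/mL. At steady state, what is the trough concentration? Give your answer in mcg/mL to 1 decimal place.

τ/t½ = 81/47 ≈ 1.7234, so fraction remaining f = (1/2)^(81/47) ≈ 0.3028.
Single-dose peak C₀ = D/Vd = 2127/93 ≈ 22.871 mcg/mL.
Steady-state trough Cmin,ss = C₀·f/(1−f) ≈ 22.871 × 0.3028/0.6972 ≈ 9.933 mcg/mL.
Trough 9.9 mcg/mL vs MEC 5 mcg/mL: adequate.

9.9 mcg/mL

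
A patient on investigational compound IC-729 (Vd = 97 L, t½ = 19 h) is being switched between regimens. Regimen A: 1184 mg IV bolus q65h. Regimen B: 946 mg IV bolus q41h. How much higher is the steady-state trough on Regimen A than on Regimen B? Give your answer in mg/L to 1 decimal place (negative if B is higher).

-1.6 mg/L

Regimen A: f = (1/2)^(65/19) ≈ 0.0934; Cmin,ss = (1184/97)·f/(1−f) ≈ 1.258 mg/L.
Regimen B: f = (1/2)^(41/19) ≈ 0.2241; Cmin,ss = (946/97)·f/(1−f) ≈ 2.817 mg/L.
Difference ≈ 1.258 − 2.817 ≈ -1.559 mg/L.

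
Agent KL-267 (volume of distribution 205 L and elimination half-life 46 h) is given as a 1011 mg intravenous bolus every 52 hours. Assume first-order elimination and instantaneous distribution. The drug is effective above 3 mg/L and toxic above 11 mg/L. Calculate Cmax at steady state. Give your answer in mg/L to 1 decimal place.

τ/t½ = 52/46 ≈ 1.1304, so fraction remaining f = (1/2)^(52/46) ≈ 0.4568.
Accumulation ratio R = 1/(1 − f) ≈ 1/0.5432 ≈ 1.8409.
Single-dose peak C₀ = D/Vd = 1011/205 ≈ 4.932 mg/L.
Cmax,ss = C₀/(1 − f) ≈ 4.932/0.5432 ≈ 9.080 mg/L.
Peak 9.1 mg/L vs MTC 11 mg/L: below toxic threshold.

9.1 mg/L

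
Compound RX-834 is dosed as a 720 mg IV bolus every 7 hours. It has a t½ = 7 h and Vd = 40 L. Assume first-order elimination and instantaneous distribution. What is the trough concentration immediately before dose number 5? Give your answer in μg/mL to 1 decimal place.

16.9 μg/mL

f = (1/2)^(τ/t½) = (1/2)^(7/7) ≈ 0.5000.
C₀ = D/Vd = 720/40 ≈ 18.000 μg/mL.
Before the 5th dose, 4 doses have been given. Superposition: Cmin = C₀·(f + f² + … + f^4).
≈ 18.000 × (0.5000 + 0.2500 + 0.1250 + 0.0625) ≈ 18.000 × 0.9375 ≈ 16.875 μg/mL.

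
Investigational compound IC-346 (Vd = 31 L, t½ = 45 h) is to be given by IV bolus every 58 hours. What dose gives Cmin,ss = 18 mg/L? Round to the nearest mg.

805 mg

τ/t½ = 58/45 ≈ 1.2889, so f = (1/2)^(58/45) ≈ 0.409266.
Cmin,ss = (D/Vd)·f/(1−f), so D = Cmin,ss·Vd·(1−f)/f.
D = 18 × 31 × (1−f)/f ≈ 18 × 31 × 1.44340 ≈ 805.42 mg.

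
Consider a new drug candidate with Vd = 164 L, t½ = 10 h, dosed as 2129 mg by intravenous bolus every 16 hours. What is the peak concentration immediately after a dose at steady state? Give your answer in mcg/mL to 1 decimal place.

19.4 mcg/mL

k = ln2/t½ = ln2/10 ≈ 0.069315 h⁻¹; fraction remaining f = e^(−kτ) = e^(−0.069315×16) ≈ 0.3299.
At steady state, accumulation factor R = 1/(1 − e^(−kτ)) ≈ 1.4923.
Each bolus raises the concentration by D/Vd = 2129/164 ≈ 12.982 mcg/mL.
Cmax,ss = C₀/(1 − f) ≈ 12.982/0.6701 ≈ 19.373 mcg/mL.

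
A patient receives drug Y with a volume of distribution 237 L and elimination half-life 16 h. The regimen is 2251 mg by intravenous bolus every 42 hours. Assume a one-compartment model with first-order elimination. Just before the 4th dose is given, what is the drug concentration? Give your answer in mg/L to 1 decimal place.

1.8 mg/L

f = (1/2)^(τ/t½) = (1/2)^(42/16) ≈ 0.1621.
C₀ = D/Vd = 2251/237 ≈ 9.498 mg/L.
Before the 4th dose, 3 doses have been given. Superposition: Cmin = C₀·(f + f² + … + f^3).
≈ 9.498 × (0.1621 + 0.0263 + 0.0043) ≈ 9.498 × 0.1927 ≈ 1.830 mg/L.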